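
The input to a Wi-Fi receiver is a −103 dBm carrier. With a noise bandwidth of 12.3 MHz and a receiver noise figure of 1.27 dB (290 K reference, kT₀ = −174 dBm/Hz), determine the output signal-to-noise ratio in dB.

Noise floor: N = −174 + 10 log₁₀(B) + NF
10 log₁₀(1.23×10⁷) = 70.9 dB
N = −174 + 70.9 + 1.27 = −101.83 dBm
SNR = P_sig − N = −103 − (−101.83) = −1.17 dB → −1.2 dB

−1.2 dB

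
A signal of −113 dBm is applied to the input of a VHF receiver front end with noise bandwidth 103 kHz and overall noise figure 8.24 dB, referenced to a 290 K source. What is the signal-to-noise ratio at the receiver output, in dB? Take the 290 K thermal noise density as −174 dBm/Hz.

Noise floor: N = −174 + 10 log₁₀(B) + NF
10 log₁₀(1.03×10⁵) = 50.13 dB
N = −174 + 50.13 + 8.24 = −115.63 dBm
SNR = P_sig − N = −113 − (−115.63) = 2.63 dB → 2.6 dB

2.6 dB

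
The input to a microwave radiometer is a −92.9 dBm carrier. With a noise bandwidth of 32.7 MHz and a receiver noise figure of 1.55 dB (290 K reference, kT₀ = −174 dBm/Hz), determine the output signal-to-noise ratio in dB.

Noise floor: N = −174 + 10 log₁₀(B) + NF
10 log₁₀(3.27×10⁷) = 75.15 dB
N = −174 + 75.15 + 1.55 = −97.30 dBm
SNR = P_sig − N = −92.9 − (−97.30) = 4.40 dB → 4.4 dB

4.4 dB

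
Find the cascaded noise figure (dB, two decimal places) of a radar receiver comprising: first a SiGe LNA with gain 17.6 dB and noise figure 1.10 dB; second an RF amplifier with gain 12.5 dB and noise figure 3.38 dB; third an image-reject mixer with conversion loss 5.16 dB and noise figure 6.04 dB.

Convert to linear (a loss of L dB is a gain of −L dB): F_i = 10^(NF_i/10), G_i = 10^(G_i,dB/10)
  Stage 1: F_1 = 10^(1.10/10) = 1.288, G_1 = 10^(17.6/10) = 57.54
  Stage 2: F_2 = 10^(3.38/10) = 2.178, G_2 = 10^(12.5/10) = 17.78
  Stage 3: F_3 = 10^(6.04/10) = 4.018, G_3 = 10^(−5.16/10) = 0.3048
Friis cascade:
  F = 1.288 + (2.178 − 1)/57.54 + (4.018 − 1)/1023 = 1.312
NF = 10 log₁₀(1.312) = 1.18 dB

1.18 dB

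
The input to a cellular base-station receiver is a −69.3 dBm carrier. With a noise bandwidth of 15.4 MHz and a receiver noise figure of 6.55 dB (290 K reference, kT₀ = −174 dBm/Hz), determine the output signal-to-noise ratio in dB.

26.3 dB

Noise floor: N = −174 + 10 log₁₀(B) + NF
10 log₁₀(1.54×10⁷) = 71.88 dB
N = −174 + 71.88 + 6.55 = −95.57 dBm
SNR = P_sig − N = −69.3 − (−95.57) = 26.27 dB → 26.3 dB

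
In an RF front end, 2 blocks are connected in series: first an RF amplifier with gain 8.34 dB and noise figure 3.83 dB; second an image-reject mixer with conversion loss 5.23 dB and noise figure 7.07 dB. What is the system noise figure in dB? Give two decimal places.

4.79 dB

Convert to linear (a loss of L dB is a gain of −L dB): F_i = 10^(NF_i/10), G_i = 10^(G_i,dB/10)
  Stage 1: F_1 = 10^(3.83/10) = 2.415, G_1 = 10^(8.34/10) = 6.823
  Stage 2: F_2 = 10^(7.07/10) = 5.093, G_2 = 10^(−5.23/10) = 0.2999
Friis cascade:
  F = 2.415 + (5.093 − 1)/6.823 = 3.015
NF = 10 log₁₀(3.015) = 4.79 dB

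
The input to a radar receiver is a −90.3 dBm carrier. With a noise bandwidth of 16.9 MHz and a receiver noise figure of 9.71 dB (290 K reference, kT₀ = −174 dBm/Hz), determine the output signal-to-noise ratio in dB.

1.7 dB

Noise floor: N = −174 + 10 log₁₀(B) + NF
10 log₁₀(1.69×10⁷) = 72.28 dB
N = −174 + 72.28 + 9.71 = −92.01 dBm
SNR = P_sig − N = −90.3 − (−92.01) = 1.71 dB → 1.7 dB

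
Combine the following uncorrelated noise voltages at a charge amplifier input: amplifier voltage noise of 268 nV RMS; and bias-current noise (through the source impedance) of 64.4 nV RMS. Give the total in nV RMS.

276 nV

Uncorrelated sources add in power (mean-square): V_tot = √(ΣV_i²)
V_tot = √[(2.68×10⁻⁷)² + (6.44×10⁻⁸)²] = 2.76×10⁻⁷ V = 276 nV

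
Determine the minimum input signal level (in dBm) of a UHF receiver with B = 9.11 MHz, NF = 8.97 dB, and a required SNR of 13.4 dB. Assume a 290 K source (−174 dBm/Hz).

Sensitivity = −174 + 10 log₁₀(B) + NF + SNR_min
= −174 + 69.6 + 8.97 + 13.4
= −82.03 dBm → −82.0 dBm

−82.0 dBm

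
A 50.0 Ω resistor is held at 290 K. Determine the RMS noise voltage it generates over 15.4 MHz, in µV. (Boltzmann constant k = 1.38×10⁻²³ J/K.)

3.51 µV

V_n = √(4kTRB)
4kTRB = 4 × 1.38×10⁻²³ × 290 × 5.00×10¹ × 1.54×10⁷ = 1.23×10⁻¹¹ V²
V_n = √(1.23×10⁻¹¹) = 3.51×10⁻⁶ V = 3.51 µV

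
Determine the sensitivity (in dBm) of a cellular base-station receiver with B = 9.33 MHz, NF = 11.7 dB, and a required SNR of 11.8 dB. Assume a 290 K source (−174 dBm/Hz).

−80.8 dBm

Sensitivity = −174 + 10 log₁₀(B) + NF + SNR_min
= −174 + 69.7 + 11.7 + 11.8
= −80.8 dBm → −80.8 dBm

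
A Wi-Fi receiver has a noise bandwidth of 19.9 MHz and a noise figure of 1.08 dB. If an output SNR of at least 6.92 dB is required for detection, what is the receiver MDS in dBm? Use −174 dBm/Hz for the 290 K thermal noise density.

Sensitivity = −174 + 10 log₁₀(B) + NF + SNR_min
= −174 + 72.99 + 1.08 + 6.92
= −93.01 dBm → −93.0 dBm

−93.0 dBm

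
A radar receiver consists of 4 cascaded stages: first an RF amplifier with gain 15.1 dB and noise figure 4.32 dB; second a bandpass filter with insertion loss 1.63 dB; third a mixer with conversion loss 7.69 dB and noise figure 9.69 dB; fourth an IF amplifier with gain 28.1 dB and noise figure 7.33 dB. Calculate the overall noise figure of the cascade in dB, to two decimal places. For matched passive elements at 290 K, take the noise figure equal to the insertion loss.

6.29 dB

Convert to linear (a loss of L dB is a gain of −L dB): F_i = 10^(NF_i/10), G_i = 10^(G_i,dB/10)
  Stage 1: F_1 = 10^(4.32/10) = 2.704, G_1 = 10^(15.1/10) = 32.36
  Stage 2: F_2 = 10^(1.63/10) = 1.455, G_2 = 10^(−1.63/10) = 0.6871
  Stage 3: F_3 = 10^(9.69/10) = 9.311, G_3 = 10^(−7.69/10) = 0.1702
  Stage 4: F_4 = 10^(7.33/10) = 5.408, G_4 = 10^(28.1/10) = 645.7
Friis cascade:
  F = 2.704 + (1.455 − 1)/32.36 + (9.311 − 1)/22.23 + (5.408 − 1)/3.784 = 4.257
NF = 10 log₁₀(4.257) = 6.29 dB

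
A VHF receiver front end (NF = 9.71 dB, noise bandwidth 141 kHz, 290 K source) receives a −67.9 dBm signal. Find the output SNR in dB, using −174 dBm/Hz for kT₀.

44.9 dB

Noise floor: N = −174 + 10 log₁₀(B) + NF
10 log₁₀(1.41×10⁵) = 51.49 dB
N = −174 + 51.49 + 9.71 = −112.80 dBm
SNR = P_sig − N = −67.9 − (−112.80) = 44.90 dB → 44.9 dB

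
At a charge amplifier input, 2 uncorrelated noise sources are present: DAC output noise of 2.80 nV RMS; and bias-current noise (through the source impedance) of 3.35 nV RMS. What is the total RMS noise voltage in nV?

Uncorrelated sources add in power (mean-square): V_tot = √(ΣV_i²)
V_tot = √[(2.80×10⁻⁹)² + (3.35×10⁻⁹)²] = 4.37×10⁻⁹ V = 4.37 nV

4.37 nV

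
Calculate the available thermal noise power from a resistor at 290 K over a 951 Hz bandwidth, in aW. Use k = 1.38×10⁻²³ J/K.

P_n = kTB = 1.38×10⁻²³ × 290 × 9.51×10² = 3.81×10⁻¹⁸ W = 3.81 aW

3.81 aW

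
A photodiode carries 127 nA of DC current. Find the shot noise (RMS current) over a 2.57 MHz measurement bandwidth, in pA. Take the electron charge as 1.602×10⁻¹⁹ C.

I_n = √(2qI·B)
2qI·B = 2 × 1.602×10⁻¹⁹ × 1.27×10⁻⁷ × 2.57×10⁶ = 1.05×10⁻¹⁹ A²
I_n = √(1.05×10⁻¹⁹) = 3.23×10⁻¹⁰ A = 323 pA

323 pA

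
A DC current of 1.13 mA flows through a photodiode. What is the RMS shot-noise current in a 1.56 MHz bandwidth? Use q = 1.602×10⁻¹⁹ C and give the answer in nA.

I_n = √(2qI·B)
2qI·B = 2 × 1.602×10⁻¹⁹ × 1.13×10⁻³ × 1.56×10⁶ = 5.65×10⁻¹⁶ A²
I_n = √(5.65×10⁻¹⁶) = 2.38×10⁻⁸ A = 23.8 nA

23.8 nA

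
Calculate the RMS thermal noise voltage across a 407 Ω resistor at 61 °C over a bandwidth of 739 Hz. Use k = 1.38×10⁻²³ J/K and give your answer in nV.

74.5 nV

T = 61 °C + 273.15 = 334.15 K
V_n = √(4kTRB)
4kTRB = 4 × 1.38×10⁻²³ × 334.15 × 4.07×10² × 7.39×10² = 5.55×10⁻¹⁵ V²
V_n = √(5.55×10⁻¹⁵) = 7.45×10⁻⁸ V = 74.5 nV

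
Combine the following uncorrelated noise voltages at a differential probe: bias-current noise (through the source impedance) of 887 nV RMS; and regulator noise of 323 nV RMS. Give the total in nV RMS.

944 nV

Uncorrelated sources add in power (mean-square): V_tot = √(ΣV_i²)
V_tot = √[(8.87×10⁻⁷)² + (3.23×10⁻⁷)²] = 9.44×10⁻⁷ V = 944 nV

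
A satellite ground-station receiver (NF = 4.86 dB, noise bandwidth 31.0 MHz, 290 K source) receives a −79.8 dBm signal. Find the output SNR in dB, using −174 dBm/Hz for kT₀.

14.4 dB

Noise floor: N = −174 + 10 log₁₀(B) + NF
10 log₁₀(3.10×10⁷) = 74.91 dB
N = −174 + 74.91 + 4.86 = −94.23 dBm
SNR = P_sig − N = −79.8 − (−94.23) = 14.43 dB → 14.4 dB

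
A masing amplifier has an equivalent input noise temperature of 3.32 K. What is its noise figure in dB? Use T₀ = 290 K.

0.049 dB

F = 1 + T_e/T₀ = 1 + 3.32/290 = 1.01145
NF = 10 log₁₀(1.01145) = 0.049 dB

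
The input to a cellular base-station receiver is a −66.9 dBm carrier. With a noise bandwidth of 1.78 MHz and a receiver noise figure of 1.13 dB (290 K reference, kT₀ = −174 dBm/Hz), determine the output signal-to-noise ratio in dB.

43.5 dB

Noise floor: N = −174 + 10 log₁₀(B) + NF
10 log₁₀(1.78×10⁶) = 62.5 dB
N = −174 + 62.5 + 1.13 = −110.37 dBm
SNR = P_sig − N = −66.9 − (−110.37) = 43.47 dB → 43.5 dB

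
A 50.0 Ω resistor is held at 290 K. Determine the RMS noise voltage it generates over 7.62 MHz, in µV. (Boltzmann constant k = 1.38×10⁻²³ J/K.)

2.47 µV

V_n = √(4kTRB)
4kTRB = 4 × 1.38×10⁻²³ × 290 × 5.00×10¹ × 7.62×10⁶ = 6.10×10⁻¹² V²
V_n = √(6.10×10⁻¹²) = 2.47×10⁻⁶ V = 2.47 µV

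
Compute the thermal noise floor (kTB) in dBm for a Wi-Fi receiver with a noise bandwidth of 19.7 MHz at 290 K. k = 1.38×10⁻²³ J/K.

P_n = kTB = 1.38×10⁻²³ × 290 × 1.97×10⁷ = 7.88×10⁻¹⁴ W
In dBm: 10 log₁₀(7.88×10⁻¹⁴ / 10⁻³) = −101.0 dBm

−101.0 dBm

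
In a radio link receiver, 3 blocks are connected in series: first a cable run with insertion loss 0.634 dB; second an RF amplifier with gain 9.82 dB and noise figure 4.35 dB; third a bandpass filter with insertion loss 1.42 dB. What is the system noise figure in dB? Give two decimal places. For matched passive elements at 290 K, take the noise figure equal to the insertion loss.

5.05 dB

Convert to linear (a loss of L dB is a gain of −L dB): F_i = 10^(NF_i/10), G_i = 10^(G_i,dB/10)
  Stage 1: F_1 = 10^(0.634/10) = 1.157, G_1 = 10^(−0.634/10) = 0.8642
  Stage 2: F_2 = 10^(4.35/10) = 2.723, G_2 = 10^(9.82/10) = 9.594
  Stage 3: F_3 = 10^(1.42/10) = 1.387, G_3 = 10^(−1.42/10) = 0.7211
Friis cascade:
  F = 1.157 + (2.723 − 1)/0.8642 + (1.387 − 1)/8.291 = 3.197
NF = 10 log₁₀(3.197) = 5.05 dB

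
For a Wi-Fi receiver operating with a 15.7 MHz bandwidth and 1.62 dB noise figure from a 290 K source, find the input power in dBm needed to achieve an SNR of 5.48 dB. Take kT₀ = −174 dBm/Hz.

Sensitivity = −174 + 10 log₁₀(B) + NF + SNR_min
= −174 + 71.96 + 1.62 + 5.48
= −94.94 dBm → −94.9 dBm

−94.9 dBm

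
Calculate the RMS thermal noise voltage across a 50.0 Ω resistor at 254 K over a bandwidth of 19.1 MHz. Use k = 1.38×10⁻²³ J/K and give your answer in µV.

V_n = √(4kTRB)
4kTRB = 4 × 1.38×10⁻²³ × 254 × 5.00×10¹ × 1.91×10⁷ = 1.34×10⁻¹¹ V²
V_n = √(1.34×10⁻¹¹) = 3.66×10⁻⁶ V = 3.66 µV

3.66 µV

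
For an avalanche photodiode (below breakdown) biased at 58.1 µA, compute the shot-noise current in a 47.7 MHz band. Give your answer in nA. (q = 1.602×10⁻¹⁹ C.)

I_n = √(2qI·B)
2qI·B = 2 × 1.602×10⁻¹⁹ × 5.81×10⁻⁵ × 4.77×10⁷ = 8.88×10⁻¹⁶ A²
I_n = √(8.88×10⁻¹⁶) = 2.98×10⁻⁸ A = 29.8 nA

29.8 nA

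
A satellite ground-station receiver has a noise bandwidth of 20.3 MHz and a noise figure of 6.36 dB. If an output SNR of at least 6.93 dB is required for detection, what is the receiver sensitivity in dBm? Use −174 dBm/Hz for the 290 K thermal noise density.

Sensitivity = −174 + 10 log₁₀(B) + NF + SNR_min
= −174 + 73.07 + 6.36 + 6.93
= −87.64 dBm → −87.6 dBm

−87.6 dBm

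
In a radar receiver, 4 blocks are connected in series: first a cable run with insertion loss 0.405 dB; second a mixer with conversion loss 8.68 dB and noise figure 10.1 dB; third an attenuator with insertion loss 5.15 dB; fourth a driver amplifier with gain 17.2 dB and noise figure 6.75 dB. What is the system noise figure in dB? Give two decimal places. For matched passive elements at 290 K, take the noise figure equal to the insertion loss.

Convert to linear (a loss of L dB is a gain of −L dB): F_i = 10^(NF_i/10), G_i = 10^(G_i,dB/10)
  Stage 1: F_1 = 10^(0.405/10) = 1.098, G_1 = 10^(−0.405/10) = 0.9110
  Stage 2: F_2 = 10^(10.1/10) = 10.23, G_2 = 10^(−8.68/10) = 0.1355
  Stage 3: F_3 = 10^(5.15/10) = 3.273, G_3 = 10^(−5.15/10) = 0.3055
  Stage 4: F_4 = 10^(6.75/10) = 4.732, G_4 = 10^(17.2/10) = 52.48
Friis cascade:
  F = 1.098 + (10.23 − 1)/0.9110 + (3.273 − 1)/0.1235 + (4.732 − 1)/0.03771 = 128.6
NF = 10 log₁₀(128.6) = 21.09 dB

21.09 dB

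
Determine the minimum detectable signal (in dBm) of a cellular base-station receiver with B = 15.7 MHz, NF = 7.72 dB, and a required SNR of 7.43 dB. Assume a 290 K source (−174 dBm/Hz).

−86.9 dBm

Sensitivity = −174 + 10 log₁₀(B) + NF + SNR_min
= −174 + 71.96 + 7.72 + 7.43
= −86.89 dBm → −86.9 dBm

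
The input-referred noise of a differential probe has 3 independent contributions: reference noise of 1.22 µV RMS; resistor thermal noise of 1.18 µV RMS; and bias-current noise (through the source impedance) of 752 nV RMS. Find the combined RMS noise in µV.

1.86 µV

Uncorrelated sources add in power (mean-square): V_tot = √(ΣV_i²)
V_tot = √[(1.22×10⁻⁶)² + (1.18×10⁻⁶)² + (7.52×10⁻⁷)²] = 1.86×10⁻⁶ V = 1.86 µV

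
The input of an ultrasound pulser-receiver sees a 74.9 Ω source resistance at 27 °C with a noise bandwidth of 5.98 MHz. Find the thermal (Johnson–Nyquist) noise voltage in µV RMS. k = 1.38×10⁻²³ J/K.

2.72 µV

T = 27 °C + 273.15 = 300.15 K
V_n = √(4kTRB)
4kTRB = 4 × 1.38×10⁻²³ × 300.15 × 7.49×10¹ × 5.98×10⁶ = 7.42×10⁻¹² V²
V_n = √(7.42×10⁻¹²) = 2.72×10⁻⁶ V = 2.72 µV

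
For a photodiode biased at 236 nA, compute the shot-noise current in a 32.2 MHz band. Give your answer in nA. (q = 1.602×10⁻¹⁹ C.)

I_n = √(2qI·B)
2qI·B = 2 × 1.602×10⁻¹⁹ × 2.36×10⁻⁷ × 3.22×10⁷ = 2.43×10⁻¹⁸ A²
I_n = √(2.43×10⁻¹⁸) = 1.56×10⁻⁹ A = 1.56 nA

1.56 nA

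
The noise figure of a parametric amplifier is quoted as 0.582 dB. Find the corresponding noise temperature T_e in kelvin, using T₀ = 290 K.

41.6 K

F = 10^(0.582/10) = 1.1434
T_e = (F − 1)·T₀ = (1.1434 − 1) × 290 = 41.6 K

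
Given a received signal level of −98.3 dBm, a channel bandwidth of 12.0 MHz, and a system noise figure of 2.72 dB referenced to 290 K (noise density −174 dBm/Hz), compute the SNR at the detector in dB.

2.2 dB

Noise floor: N = −174 + 10 log₁₀(B) + NF
10 log₁₀(1.20×10⁷) = 70.79 dB
N = −174 + 70.79 + 2.72 = −100.49 dBm
SNR = P_sig − N = −98.3 − (−100.49) = 2.19 dB → 2.2 dB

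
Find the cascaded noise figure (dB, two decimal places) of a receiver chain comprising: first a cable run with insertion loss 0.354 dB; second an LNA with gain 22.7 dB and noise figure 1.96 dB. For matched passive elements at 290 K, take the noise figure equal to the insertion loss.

Convert to linear (a loss of L dB is a gain of −L dB): F_i = 10^(NF_i/10), G_i = 10^(G_i,dB/10)
  Stage 1: F_1 = 10^(0.354/10) = 1.085, G_1 = 10^(−0.354/10) = 0.9217
  Stage 2: F_2 = 10^(1.96/10) = 1.570, G_2 = 10^(22.7/10) = 186.2
Friis cascade:
  F = 1.085 + (1.570 − 1)/0.9217 = 1.704
NF = 10 log₁₀(1.704) = 2.31 dB

2.31 dB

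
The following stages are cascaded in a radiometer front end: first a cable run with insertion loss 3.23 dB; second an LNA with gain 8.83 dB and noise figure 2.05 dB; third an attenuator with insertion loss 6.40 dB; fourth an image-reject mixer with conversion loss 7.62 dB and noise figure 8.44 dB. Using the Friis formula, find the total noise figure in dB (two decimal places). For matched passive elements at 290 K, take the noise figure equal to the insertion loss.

Convert to linear (a loss of L dB is a gain of −L dB): F_i = 10^(NF_i/10), G_i = 10^(G_i,dB/10)
  Stage 1: F_1 = 10^(3.23/10) = 2.104, G_1 = 10^(−3.23/10) = 0.4753
  Stage 2: F_2 = 10^(2.05/10) = 1.603, G_2 = 10^(8.83/10) = 7.638
  Stage 3: F_3 = 10^(6.40/10) = 4.365, G_3 = 10^(−6.40/10) = 0.2291
  Stage 4: F_4 = 10^(8.44/10) = 6.982, G_4 = 10^(−7.62/10) = 0.1730
Friis cascade:
  F = 2.104 + (1.603 − 1)/0.4753 + (4.365 − 1)/3.631 + (6.982 − 1)/0.8318 = 11.49
NF = 10 log₁₀(11.49) = 10.60 dB

10.60 dB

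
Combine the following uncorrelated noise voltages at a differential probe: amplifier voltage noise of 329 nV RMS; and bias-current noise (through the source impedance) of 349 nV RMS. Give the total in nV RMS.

480 nV

Uncorrelated sources add in power (mean-square): V_tot = √(ΣV_i²)
V_tot = √[(3.29×10⁻⁷)² + (3.49×10⁻⁷)²] = 4.80×10⁻⁷ V = 480 nV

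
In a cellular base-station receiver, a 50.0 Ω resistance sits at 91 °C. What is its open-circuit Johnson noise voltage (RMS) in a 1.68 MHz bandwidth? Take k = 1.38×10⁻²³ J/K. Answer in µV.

T = 91 °C + 273.15 = 364.15 K
V_n = √(4kTRB)
4kTRB = 4 × 1.38×10⁻²³ × 364.15 × 5.00×10¹ × 1.68×10⁶ = 1.69×10⁻¹² V²
V_n = √(1.69×10⁻¹²) = 1.30×10⁻⁶ V = 1.30 µV

1.30 µV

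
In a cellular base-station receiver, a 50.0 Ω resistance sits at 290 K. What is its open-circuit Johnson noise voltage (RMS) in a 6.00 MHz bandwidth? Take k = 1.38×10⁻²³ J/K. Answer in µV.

2.19 µV

V_n = √(4kTRB)
4kTRB = 4 × 1.38×10⁻²³ × 290 × 5.00×10¹ × 6.00×10⁶ = 4.80×10⁻¹² V²
V_n = √(4.80×10⁻¹²) = 2.19×10⁻⁶ V = 2.19 µV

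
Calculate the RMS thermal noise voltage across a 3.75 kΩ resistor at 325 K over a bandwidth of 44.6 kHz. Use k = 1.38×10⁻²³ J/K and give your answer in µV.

1.73 µV

V_n = √(4kTRB)
4kTRB = 4 × 1.38×10⁻²³ × 325 × 3.75×10³ × 4.46×10⁴ = 3.00×10⁻¹² V²
V_n = √(3.00×10⁻¹²) = 1.73×10⁻⁶ V = 1.73 µV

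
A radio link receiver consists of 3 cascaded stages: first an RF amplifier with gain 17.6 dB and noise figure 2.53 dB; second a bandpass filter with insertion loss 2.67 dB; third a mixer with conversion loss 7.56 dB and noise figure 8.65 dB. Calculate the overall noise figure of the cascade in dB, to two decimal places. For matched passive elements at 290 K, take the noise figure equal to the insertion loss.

3.03 dB

Convert to linear (a loss of L dB is a gain of −L dB): F_i = 10^(NF_i/10), G_i = 10^(G_i,dB/10)
  Stage 1: F_1 = 10^(2.53/10) = 1.791, G_1 = 10^(17.6/10) = 57.54
  Stage 2: F_2 = 10^(2.67/10) = 1.849, G_2 = 10^(−2.67/10) = 0.5408
  Stage 3: F_3 = 10^(8.65/10) = 7.328, G_3 = 10^(−7.56/10) = 0.1754
Friis cascade:
  F = 1.791 + (1.849 − 1)/57.54 + (7.328 − 1)/31.12 = 2.009
NF = 10 log₁₀(2.009) = 3.03 dB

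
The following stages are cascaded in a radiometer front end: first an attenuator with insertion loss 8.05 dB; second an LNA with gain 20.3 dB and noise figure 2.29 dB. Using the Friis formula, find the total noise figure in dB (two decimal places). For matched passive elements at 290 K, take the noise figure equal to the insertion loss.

Convert to linear (a loss of L dB is a gain of −L dB): F_i = 10^(NF_i/10), G_i = 10^(G_i,dB/10)
  Stage 1: F_1 = 10^(8.05/10) = 6.383, G_1 = 10^(−8.05/10) = 0.1567
  Stage 2: F_2 = 10^(2.29/10) = 1.694, G_2 = 10^(20.3/10) = 107.2
Friis cascade:
  F = 6.383 + (1.694 − 1)/0.1567 = 10.81
NF = 10 log₁₀(10.81) = 10.34 dB

10.34 dB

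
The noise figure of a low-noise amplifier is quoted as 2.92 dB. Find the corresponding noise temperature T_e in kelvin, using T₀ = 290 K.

F = 10^(2.92/10) = 1.95884
T_e = (F − 1)·T₀ = (1.95884 − 1) × 290 = 278 K

278 K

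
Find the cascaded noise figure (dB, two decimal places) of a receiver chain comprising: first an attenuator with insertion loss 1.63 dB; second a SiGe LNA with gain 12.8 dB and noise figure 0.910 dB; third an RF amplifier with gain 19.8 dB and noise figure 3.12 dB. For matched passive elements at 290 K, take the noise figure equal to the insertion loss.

Convert to linear (a loss of L dB is a gain of −L dB): F_i = 10^(NF_i/10), G_i = 10^(G_i,dB/10)
  Stage 1: F_1 = 10^(1.63/10) = 1.455, G_1 = 10^(−1.63/10) = 0.6871
  Stage 2: F_2 = 10^(0.910/10) = 1.233, G_2 = 10^(12.8/10) = 19.05
  Stage 3: F_3 = 10^(3.12/10) = 2.051, G_3 = 10^(19.8/10) = 95.50
Friis cascade:
  F = 1.455 + (1.233 − 1)/0.6871 + (2.051 − 1)/13.09 = 1.875
NF = 10 log₁₀(1.875) = 2.73 dB

2.73 dB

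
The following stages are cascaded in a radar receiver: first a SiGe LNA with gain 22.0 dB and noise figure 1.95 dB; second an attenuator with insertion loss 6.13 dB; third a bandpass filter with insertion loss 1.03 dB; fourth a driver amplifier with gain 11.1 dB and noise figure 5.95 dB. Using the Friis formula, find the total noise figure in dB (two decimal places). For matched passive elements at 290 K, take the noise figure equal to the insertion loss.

Convert to linear (a loss of L dB is a gain of −L dB): F_i = 10^(NF_i/10), G_i = 10^(G_i,dB/10)
  Stage 1: F_1 = 10^(1.95/10) = 1.567, G_1 = 10^(22.0/10) = 158.5
  Stage 2: F_2 = 10^(6.13/10) = 4.102, G_2 = 10^(−6.13/10) = 0.2438
  Stage 3: F_3 = 10^(1.03/10) = 1.268, G_3 = 10^(−1.03/10) = 0.7889
  Stage 4: F_4 = 10^(5.95/10) = 3.936, G_4 = 10^(11.1/10) = 12.88
Friis cascade:
  F = 1.567 + (4.102 − 1)/158.5 + (1.268 − 1)/38.64 + (3.936 − 1)/30.48 = 1.690
NF = 10 log₁₀(1.690) = 2.28 dB

2.28 dB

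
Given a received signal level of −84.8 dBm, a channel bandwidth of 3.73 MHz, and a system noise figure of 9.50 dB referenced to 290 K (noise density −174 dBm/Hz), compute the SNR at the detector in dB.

Noise floor: N = −174 + 10 log₁₀(B) + NF
10 log₁₀(3.73×10⁶) = 65.72 dB
N = −174 + 65.72 + 9.50 = −98.78 dBm
SNR = P_sig − N = −84.8 − (−98.78) = 13.98 dB → 14.0 dB

14.0 dB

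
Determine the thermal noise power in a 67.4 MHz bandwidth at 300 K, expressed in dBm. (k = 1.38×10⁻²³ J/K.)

−95.5 dBm

P_n = kTB = 1.38×10⁻²³ × 300 × 6.74×10⁷ = 2.79×10⁻¹³ W
In dBm: 10 log₁₀(2.79×10⁻¹³ / 10⁻³) = −95.5 dBm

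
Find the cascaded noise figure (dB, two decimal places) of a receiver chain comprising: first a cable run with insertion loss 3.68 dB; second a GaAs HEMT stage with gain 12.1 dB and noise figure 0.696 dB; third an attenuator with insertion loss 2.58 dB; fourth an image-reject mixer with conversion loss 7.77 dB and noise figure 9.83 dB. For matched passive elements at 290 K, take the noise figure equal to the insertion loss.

7.08 dB

Convert to linear (a loss of L dB is a gain of −L dB): F_i = 10^(NF_i/10), G_i = 10^(G_i,dB/10)
  Stage 1: F_1 = 10^(3.68/10) = 2.333, G_1 = 10^(−3.68/10) = 0.4285
  Stage 2: F_2 = 10^(0.696/10) = 1.174, G_2 = 10^(12.1/10) = 16.22
  Stage 3: F_3 = 10^(2.58/10) = 1.811, G_3 = 10^(−2.58/10) = 0.5521
  Stage 4: F_4 = 10^(9.83/10) = 9.616, G_4 = 10^(−7.77/10) = 0.1671
Friis cascade:
  F = 2.333 + (1.174 − 1)/0.4285 + (1.811 − 1)/6.950 + (9.616 − 1)/3.837 = 5.101
NF = 10 log₁₀(5.101) = 7.08 dB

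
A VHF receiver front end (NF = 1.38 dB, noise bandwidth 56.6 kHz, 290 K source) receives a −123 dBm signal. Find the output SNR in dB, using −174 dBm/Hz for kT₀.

2.1 dB

Noise floor: N = −174 + 10 log₁₀(B) + NF
10 log₁₀(5.66×10⁴) = 47.53 dB
N = −174 + 47.53 + 1.38 = −125.09 dBm
SNR = P_sig − N = −123 − (−125.09) = 2.09 dB → 2.1 dB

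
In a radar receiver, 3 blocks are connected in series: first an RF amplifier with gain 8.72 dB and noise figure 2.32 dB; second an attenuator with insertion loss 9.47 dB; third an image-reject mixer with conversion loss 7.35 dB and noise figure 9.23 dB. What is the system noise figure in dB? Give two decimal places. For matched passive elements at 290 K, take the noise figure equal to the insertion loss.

Convert to linear (a loss of L dB is a gain of −L dB): F_i = 10^(NF_i/10), G_i = 10^(G_i,dB/10)
  Stage 1: F_1 = 10^(2.32/10) = 1.706, G_1 = 10^(8.72/10) = 7.447
  Stage 2: F_2 = 10^(9.47/10) = 8.851, G_2 = 10^(−9.47/10) = 0.1130
  Stage 3: F_3 = 10^(9.23/10) = 8.375, G_3 = 10^(−7.35/10) = 0.1841
Friis cascade:
  F = 1.706 + (8.851 − 1)/7.447 + (8.375 − 1)/0.8414 = 11.53
NF = 10 log₁₀(11.53) = 10.62 dB

10.62 dB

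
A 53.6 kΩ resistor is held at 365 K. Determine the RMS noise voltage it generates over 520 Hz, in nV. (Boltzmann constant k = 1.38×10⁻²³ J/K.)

749 nV

V_n = √(4kTRB)
4kTRB = 4 × 1.38×10⁻²³ × 365 × 5.36×10⁴ × 5.20×10² = 5.62×10⁻¹³ V²
V_n = √(5.62×10⁻¹³) = 7.49×10⁻⁷ V = 749 nV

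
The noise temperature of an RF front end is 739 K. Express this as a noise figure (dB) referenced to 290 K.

F = 1 + T_e/T₀ = 1 + 739/290 = 3.54828
NF = 10 log₁₀(3.54828) = 5.50 dB

5.50 dB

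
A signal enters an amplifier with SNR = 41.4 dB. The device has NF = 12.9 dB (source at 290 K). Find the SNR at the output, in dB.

By definition F = SNR_in/SNR_out, so in dB: SNR_out = SNR_in − NF
SNR_out = 41.4 − 12.9 = 28.5 dB

28.5 dB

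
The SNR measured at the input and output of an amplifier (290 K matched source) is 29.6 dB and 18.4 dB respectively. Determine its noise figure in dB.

NF (dB) = SNR_in(dB) − SNR_out(dB) when the source is at T₀
NF = 29.6 − 18.4 = 11.2 dB

11.2 dB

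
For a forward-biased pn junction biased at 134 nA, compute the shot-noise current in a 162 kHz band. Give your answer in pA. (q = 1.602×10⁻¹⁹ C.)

I_n = √(2qI·B)
2qI·B = 2 × 1.602×10⁻¹⁹ × 1.34×10⁻⁷ × 1.62×10⁵ = 6.96×10⁻²¹ A²
I_n = √(6.96×10⁻²¹) = 8.34×10⁻¹¹ A = 83.4 pA

83.4 pA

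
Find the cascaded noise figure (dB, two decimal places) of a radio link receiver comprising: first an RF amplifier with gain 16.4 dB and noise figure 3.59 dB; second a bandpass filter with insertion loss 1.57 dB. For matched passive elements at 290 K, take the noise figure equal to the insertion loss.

3.61 dB

Convert to linear (a loss of L dB is a gain of −L dB): F_i = 10^(NF_i/10), G_i = 10^(G_i,dB/10)
  Stage 1: F_1 = 10^(3.59/10) = 2.286, G_1 = 10^(16.4/10) = 43.65
  Stage 2: F_2 = 10^(1.57/10) = 1.435, G_2 = 10^(−1.57/10) = 0.6966
Friis cascade:
  F = 2.286 + (1.435 − 1)/43.65 = 2.296
NF = 10 log₁₀(2.296) = 3.61 dB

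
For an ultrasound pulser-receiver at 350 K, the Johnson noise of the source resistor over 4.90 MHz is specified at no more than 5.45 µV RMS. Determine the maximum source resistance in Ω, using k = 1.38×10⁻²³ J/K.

Johnson–Nyquist: V_n = √(4kTRB) ⇒ R = V_n² / (4kTB)
4kTB = 4 × 1.38×10⁻²³ × 350 × 4.90×10⁶ = 9.47×10⁻¹⁴
R = (5.45×10⁻⁶)² / 9.47×10⁻¹⁴ = 3.14×10² Ω = 314 Ω

314 Ω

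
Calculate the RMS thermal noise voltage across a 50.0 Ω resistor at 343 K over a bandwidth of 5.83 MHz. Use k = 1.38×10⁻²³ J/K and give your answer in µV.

V_n = √(4kTRB)
4kTRB = 4 × 1.38×10⁻²³ × 343 × 5.00×10¹ × 5.83×10⁶ = 5.52×10⁻¹² V²
V_n = √(5.52×10⁻¹²) = 2.35×10⁻⁶ V = 2.35 µV

2.35 µV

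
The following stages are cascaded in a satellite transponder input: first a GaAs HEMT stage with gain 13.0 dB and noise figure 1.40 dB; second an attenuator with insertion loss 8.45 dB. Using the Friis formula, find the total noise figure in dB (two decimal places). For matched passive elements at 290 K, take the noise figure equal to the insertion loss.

Convert to linear (a loss of L dB is a gain of −L dB): F_i = 10^(NF_i/10), G_i = 10^(G_i,dB/10)
  Stage 1: F_1 = 10^(1.40/10) = 1.380, G_1 = 10^(13.0/10) = 19.95
  Stage 2: F_2 = 10^(8.45/10) = 6.998, G_2 = 10^(−8.45/10) = 0.1429
Friis cascade:
  F = 1.380 + (6.998 − 1)/19.95 = 1.681
NF = 10 log₁₀(1.681) = 2.26 dB

2.26 dB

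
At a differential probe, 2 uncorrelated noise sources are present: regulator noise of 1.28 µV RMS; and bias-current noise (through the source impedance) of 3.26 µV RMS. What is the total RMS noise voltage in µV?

3.50 µV

Uncorrelated sources add in power (mean-square): V_tot = √(ΣV_i²)
V_tot = √[(1.28×10⁻⁶)² + (3.26×10⁻⁶)²] = 3.50×10⁻⁶ V = 3.50 µV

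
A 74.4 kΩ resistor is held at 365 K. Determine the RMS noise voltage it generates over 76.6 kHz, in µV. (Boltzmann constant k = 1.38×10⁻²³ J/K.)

V_n = √(4kTRB)
4kTRB = 4 × 1.38×10⁻²³ × 365 × 7.44×10⁴ × 7.66×10⁴ = 1.15×10⁻¹⁰ V²
V_n = √(1.15×10⁻¹⁰) = 1.07×10⁻⁵ V = 10.7 µV

10.7 µV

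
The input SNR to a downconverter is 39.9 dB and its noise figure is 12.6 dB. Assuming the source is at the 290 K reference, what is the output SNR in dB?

27.3 dB

By definition F = SNR_in/SNR_out, so in dB: SNR_out = SNR_in − NF
SNR_out = 39.9 − 12.6 = 27.3 dB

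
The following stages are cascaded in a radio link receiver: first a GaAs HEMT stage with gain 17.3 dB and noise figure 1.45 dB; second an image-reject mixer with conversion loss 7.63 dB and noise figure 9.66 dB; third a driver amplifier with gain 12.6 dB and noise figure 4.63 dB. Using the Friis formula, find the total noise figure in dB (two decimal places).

2.44 dB

Convert to linear (a loss of L dB is a gain of −L dB): F_i = 10^(NF_i/10), G_i = 10^(G_i,dB/10)
  Stage 1: F_1 = 10^(1.45/10) = 1.396, G_1 = 10^(17.3/10) = 53.70
  Stage 2: F_2 = 10^(9.66/10) = 9.247, G_2 = 10^(−7.63/10) = 0.1726
  Stage 3: F_3 = 10^(4.63/10) = 2.904, G_3 = 10^(12.6/10) = 18.20
Friis cascade:
  F = 1.396 + (9.247 − 1)/53.70 + (2.904 − 1)/9.268 = 1.755
NF = 10 log₁₀(1.755) = 2.44 dB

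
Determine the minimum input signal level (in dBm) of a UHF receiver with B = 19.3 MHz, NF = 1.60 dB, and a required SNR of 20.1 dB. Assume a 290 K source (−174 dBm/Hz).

−79.4 dBm

Sensitivity = −174 + 10 log₁₀(B) + NF + SNR_min
= −174 + 72.86 + 1.60 + 20.1
= −79.44 dBm → −79.4 dBm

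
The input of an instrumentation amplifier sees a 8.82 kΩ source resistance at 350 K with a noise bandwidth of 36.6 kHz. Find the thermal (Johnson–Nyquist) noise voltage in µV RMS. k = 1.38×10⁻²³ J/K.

2.50 µV

V_n = √(4kTRB)
4kTRB = 4 × 1.38×10⁻²³ × 350 × 8.82×10³ × 3.66×10⁴ = 6.24×10⁻¹² V²
V_n = √(6.24×10⁻¹²) = 2.50×10⁻⁶ V = 2.50 µV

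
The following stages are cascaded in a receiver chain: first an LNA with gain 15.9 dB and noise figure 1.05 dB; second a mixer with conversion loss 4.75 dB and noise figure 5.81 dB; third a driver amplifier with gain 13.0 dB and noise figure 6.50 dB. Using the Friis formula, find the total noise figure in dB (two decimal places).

Convert to linear (a loss of L dB is a gain of −L dB): F_i = 10^(NF_i/10), G_i = 10^(G_i,dB/10)
  Stage 1: F_1 = 10^(1.05/10) = 1.274, G_1 = 10^(15.9/10) = 38.90
  Stage 2: F_2 = 10^(5.81/10) = 3.811, G_2 = 10^(−4.75/10) = 0.3350
  Stage 3: F_3 = 10^(6.50/10) = 4.467, G_3 = 10^(13.0/10) = 19.95
Friis cascade:
  F = 1.274 + (3.811 − 1)/38.90 + (4.467 − 1)/13.03 = 1.612
NF = 10 log₁₀(1.612) = 2.07 dB

2.07 dB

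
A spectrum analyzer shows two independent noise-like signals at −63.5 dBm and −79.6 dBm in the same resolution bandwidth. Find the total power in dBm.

Convert to linear, add, convert back:
P₁ = 4.47×10⁻¹⁰ W, P₂ = 1.10×10⁻¹¹ W
P_tot = 4.58×10⁻¹⁰ W → 10 log₁₀(P_tot / 10⁻³) = −63.4 dBm

−63.4 dBm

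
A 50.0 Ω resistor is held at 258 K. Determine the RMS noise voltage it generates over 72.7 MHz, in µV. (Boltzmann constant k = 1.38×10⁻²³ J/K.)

7.20 µV

V_n = √(4kTRB)
4kTRB = 4 × 1.38×10⁻²³ × 258 × 5.00×10¹ × 7.27×10⁷ = 5.18×10⁻¹¹ V²
V_n = √(5.18×10⁻¹¹) = 7.20×10⁻⁶ V = 7.20 µV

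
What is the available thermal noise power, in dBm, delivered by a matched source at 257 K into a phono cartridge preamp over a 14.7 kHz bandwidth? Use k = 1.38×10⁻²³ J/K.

−132.8 dBm

P_n = kTB = 1.38×10⁻²³ × 257 × 1.47×10⁴ = 5.21×10⁻¹⁷ W
In dBm: 10 log₁₀(5.21×10⁻¹⁷ / 10⁻³) = −132.8 dBm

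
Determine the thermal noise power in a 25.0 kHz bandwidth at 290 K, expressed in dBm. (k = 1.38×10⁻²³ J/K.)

−130.0 dBm

P_n = kTB = 1.38×10⁻²³ × 290 × 2.50×10⁴ = 1.00×10⁻¹⁶ W
In dBm: 10 log₁₀(1.00×10⁻¹⁶ / 10⁻³) = −130.0 dBm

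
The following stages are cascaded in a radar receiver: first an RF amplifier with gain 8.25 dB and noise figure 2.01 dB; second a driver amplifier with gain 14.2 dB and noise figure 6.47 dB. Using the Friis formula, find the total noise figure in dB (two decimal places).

3.23 dB

Convert to linear (a loss of L dB is a gain of −L dB): F_i = 10^(NF_i/10), G_i = 10^(G_i,dB/10)
  Stage 1: F_1 = 10^(2.01/10) = 1.589, G_1 = 10^(8.25/10) = 6.683
  Stage 2: F_2 = 10^(6.47/10) = 4.436, G_2 = 10^(14.2/10) = 26.30
Friis cascade:
  F = 1.589 + (4.436 − 1)/6.683 = 2.103
NF = 10 log₁₀(2.103) = 3.23 dB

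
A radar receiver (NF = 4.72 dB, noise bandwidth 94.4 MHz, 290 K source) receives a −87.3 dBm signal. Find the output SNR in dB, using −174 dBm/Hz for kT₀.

2.2 dB

Noise floor: N = −174 + 10 log₁₀(B) + NF
10 log₁₀(9.44×10⁷) = 79.75 dB
N = −174 + 79.75 + 4.72 = −89.53 dBm
SNR = P_sig − N = −87.3 − (−89.53) = 2.23 dB → 2.2 dB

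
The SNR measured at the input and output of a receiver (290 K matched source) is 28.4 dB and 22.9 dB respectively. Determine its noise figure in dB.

NF (dB) = SNR_in(dB) − SNR_out(dB) when the source is at T₀
NF = 28.4 − 22.9 = 5.5 dB

5.5 dB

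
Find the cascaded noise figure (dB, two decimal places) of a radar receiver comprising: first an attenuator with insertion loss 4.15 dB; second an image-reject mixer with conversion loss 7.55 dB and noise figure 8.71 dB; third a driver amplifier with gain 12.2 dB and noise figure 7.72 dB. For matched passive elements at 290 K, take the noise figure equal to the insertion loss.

19.64 dB

Convert to linear (a loss of L dB is a gain of −L dB): F_i = 10^(NF_i/10), G_i = 10^(G_i,dB/10)
  Stage 1: F_1 = 10^(4.15/10) = 2.600, G_1 = 10^(−4.15/10) = 0.3846
  Stage 2: F_2 = 10^(8.71/10) = 7.430, G_2 = 10^(−7.55/10) = 0.1758
  Stage 3: F_3 = 10^(7.72/10) = 5.916, G_3 = 10^(12.2/10) = 16.60
Friis cascade:
  F = 2.600 + (7.430 − 1)/0.3846 + (5.916 − 1)/0.06761 = 92.03
NF = 10 log₁₀(92.03) = 19.64 dB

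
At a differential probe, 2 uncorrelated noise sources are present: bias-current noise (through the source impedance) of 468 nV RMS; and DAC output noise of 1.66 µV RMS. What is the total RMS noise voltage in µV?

Uncorrelated sources add in power (mean-square): V_tot = √(ΣV_i²)
V_tot = √[(4.68×10⁻⁷)² + (1.66×10⁻⁶)²] = 1.72×10⁻⁶ V = 1.72 µV

1.72 µV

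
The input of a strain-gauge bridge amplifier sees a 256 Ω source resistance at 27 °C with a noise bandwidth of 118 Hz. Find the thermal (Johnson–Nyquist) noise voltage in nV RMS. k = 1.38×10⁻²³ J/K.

T = 27 °C + 273.15 = 300.15 K
V_n = √(4kTRB)
4kTRB = 4 × 1.38×10⁻²³ × 300.15 × 2.56×10² × 1.18×10² = 5.00×10⁻¹⁶ V²
V_n = √(5.00×10⁻¹⁶) = 2.24×10⁻⁸ V = 22.4 nV

22.4 nV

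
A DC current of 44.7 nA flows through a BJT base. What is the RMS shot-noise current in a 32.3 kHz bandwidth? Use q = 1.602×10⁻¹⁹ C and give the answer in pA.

21.5 pA

I_n = √(2qI·B)
2qI·B = 2 × 1.602×10⁻¹⁹ × 4.47×10⁻⁸ × 3.23×10⁴ = 4.63×10⁻²² A²
I_n = √(4.63×10⁻²²) = 2.15×10⁻¹¹ A = 21.5 pA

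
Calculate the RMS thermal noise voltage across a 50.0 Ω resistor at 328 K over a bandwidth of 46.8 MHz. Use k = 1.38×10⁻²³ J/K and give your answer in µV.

6.51 µV

V_n = √(4kTRB)
4kTRB = 4 × 1.38×10⁻²³ × 328 × 5.00×10¹ × 4.68×10⁷ = 4.24×10⁻¹¹ V²
V_n = √(4.24×10⁻¹¹) = 6.51×10⁻⁶ V = 6.51 µV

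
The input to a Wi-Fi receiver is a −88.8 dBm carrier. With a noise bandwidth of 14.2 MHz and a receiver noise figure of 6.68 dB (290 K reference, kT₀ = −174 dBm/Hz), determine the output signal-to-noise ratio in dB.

7.0 dB

Noise floor: N = −174 + 10 log₁₀(B) + NF
10 log₁₀(1.42×10⁷) = 71.52 dB
N = −174 + 71.52 + 6.68 = −95.80 dBm
SNR = P_sig − N = −88.8 − (−95.80) = 7.00 dB → 7.0 dB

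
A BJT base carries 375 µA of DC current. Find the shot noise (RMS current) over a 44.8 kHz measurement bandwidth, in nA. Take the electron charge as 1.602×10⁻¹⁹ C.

2.32 nA

I_n = √(2qI·B)
2qI·B = 2 × 1.602×10⁻¹⁹ × 3.75×10⁻⁴ × 4.48×10⁴ = 5.38×10⁻¹⁸ A²
I_n = √(5.38×10⁻¹⁸) = 2.32×10⁻⁹ A = 2.32 nA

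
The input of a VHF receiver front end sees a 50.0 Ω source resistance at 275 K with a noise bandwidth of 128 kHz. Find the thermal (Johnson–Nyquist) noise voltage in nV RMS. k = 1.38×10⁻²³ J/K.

V_n = √(4kTRB)
4kTRB = 4 × 1.38×10⁻²³ × 275 × 5.00×10¹ × 1.28×10⁵ = 9.72×10⁻¹⁴ V²
V_n = √(9.72×10⁻¹⁴) = 3.12×10⁻⁷ V = 312 nV

312 nV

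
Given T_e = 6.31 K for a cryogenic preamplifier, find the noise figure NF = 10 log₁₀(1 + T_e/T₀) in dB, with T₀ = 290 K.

0.093 dB

F = 1 + T_e/T₀ = 1 + 6.31/290 = 1.02176
NF = 10 log₁₀(1.02176) = 0.093 dB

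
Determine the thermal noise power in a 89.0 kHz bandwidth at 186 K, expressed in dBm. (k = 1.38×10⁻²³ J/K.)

P_n = kTB = 1.38×10⁻²³ × 186 × 8.90×10⁴ = 2.28×10⁻¹⁶ W
In dBm: 10 log₁₀(2.28×10⁻¹⁶ / 10⁻³) = −126.4 dBm

−126.4 dBm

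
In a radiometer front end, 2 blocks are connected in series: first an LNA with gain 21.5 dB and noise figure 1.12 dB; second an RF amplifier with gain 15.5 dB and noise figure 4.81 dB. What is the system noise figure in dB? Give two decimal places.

1.17 dB

Convert to linear (a loss of L dB is a gain of −L dB): F_i = 10^(NF_i/10), G_i = 10^(G_i,dB/10)
  Stage 1: F_1 = 10^(1.12/10) = 1.294, G_1 = 10^(21.5/10) = 141.3
  Stage 2: F_2 = 10^(4.81/10) = 3.027, G_2 = 10^(15.5/10) = 35.48
Friis cascade:
  F = 1.294 + (3.027 − 1)/141.3 = 1.309
NF = 10 log₁₀(1.309) = 1.17 dB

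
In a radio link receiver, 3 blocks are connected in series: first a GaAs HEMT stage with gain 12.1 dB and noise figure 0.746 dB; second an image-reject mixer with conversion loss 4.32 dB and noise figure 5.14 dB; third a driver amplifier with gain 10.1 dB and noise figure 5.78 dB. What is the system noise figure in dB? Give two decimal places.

2.53 dB

Convert to linear (a loss of L dB is a gain of −L dB): F_i = 10^(NF_i/10), G_i = 10^(G_i,dB/10)
  Stage 1: F_1 = 10^(0.746/10) = 1.187, G_1 = 10^(12.1/10) = 16.22
  Stage 2: F_2 = 10^(5.14/10) = 3.266, G_2 = 10^(−4.32/10) = 0.3698
  Stage 3: F_3 = 10^(5.78/10) = 3.784, G_3 = 10^(10.1/10) = 10.23
Friis cascade:
  F = 1.187 + (3.266 − 1)/16.22 + (3.784 − 1)/5.998 = 1.791
NF = 10 log₁₀(1.791) = 2.53 dB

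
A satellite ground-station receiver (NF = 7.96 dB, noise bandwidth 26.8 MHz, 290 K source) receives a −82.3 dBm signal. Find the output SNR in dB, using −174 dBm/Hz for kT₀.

9.5 dB

Noise floor: N = −174 + 10 log₁₀(B) + NF
10 log₁₀(2.68×10⁷) = 74.28 dB
N = −174 + 74.28 + 7.96 = −91.76 dBm
SNR = P_sig − N = −82.3 − (−91.76) = 9.46 dB → 9.5 dB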